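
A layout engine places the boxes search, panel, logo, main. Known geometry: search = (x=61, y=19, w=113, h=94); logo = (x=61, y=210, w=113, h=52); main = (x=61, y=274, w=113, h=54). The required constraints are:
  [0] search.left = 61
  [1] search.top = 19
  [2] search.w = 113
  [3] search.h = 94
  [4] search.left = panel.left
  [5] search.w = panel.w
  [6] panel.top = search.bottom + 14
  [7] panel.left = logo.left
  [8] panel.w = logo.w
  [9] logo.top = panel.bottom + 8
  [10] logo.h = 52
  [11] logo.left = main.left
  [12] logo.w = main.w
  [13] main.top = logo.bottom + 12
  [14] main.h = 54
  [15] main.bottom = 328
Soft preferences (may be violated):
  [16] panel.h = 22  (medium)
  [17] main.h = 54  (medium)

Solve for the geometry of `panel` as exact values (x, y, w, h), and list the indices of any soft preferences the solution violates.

1. panel.x = 61  [search.left = panel.left]
2. panel.w = 113  [search.w = panel.w]
3. panel.y = 127  [panel.top = search.bottom + 14]
4. panel.h = 75  [logo.top = panel.bottom + 8]

panel = (x=61, y=127, w=113, h=75)
violated soft preferences: 16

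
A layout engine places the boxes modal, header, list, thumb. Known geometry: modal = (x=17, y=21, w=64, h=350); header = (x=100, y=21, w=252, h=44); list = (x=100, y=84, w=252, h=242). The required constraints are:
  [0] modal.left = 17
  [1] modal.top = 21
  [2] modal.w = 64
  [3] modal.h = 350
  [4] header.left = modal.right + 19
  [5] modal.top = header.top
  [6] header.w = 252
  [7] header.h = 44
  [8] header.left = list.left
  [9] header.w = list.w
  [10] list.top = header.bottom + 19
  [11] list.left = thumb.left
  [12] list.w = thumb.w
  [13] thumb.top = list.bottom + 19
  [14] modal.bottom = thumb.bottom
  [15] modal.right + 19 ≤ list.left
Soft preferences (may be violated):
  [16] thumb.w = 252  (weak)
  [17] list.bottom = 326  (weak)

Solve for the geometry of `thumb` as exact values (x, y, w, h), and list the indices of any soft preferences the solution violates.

thumb = (x=100, y=345, w=252, h=26)
violated soft preferences: none

1. thumb.x = 100  [list.left = thumb.left]
2. thumb.w = 252  [list.w = thumb.w]
3. thumb.y = 345  [thumb.top = list.bottom + 19]
4. thumb.h = 26  [modal.bottom = thumb.bottom]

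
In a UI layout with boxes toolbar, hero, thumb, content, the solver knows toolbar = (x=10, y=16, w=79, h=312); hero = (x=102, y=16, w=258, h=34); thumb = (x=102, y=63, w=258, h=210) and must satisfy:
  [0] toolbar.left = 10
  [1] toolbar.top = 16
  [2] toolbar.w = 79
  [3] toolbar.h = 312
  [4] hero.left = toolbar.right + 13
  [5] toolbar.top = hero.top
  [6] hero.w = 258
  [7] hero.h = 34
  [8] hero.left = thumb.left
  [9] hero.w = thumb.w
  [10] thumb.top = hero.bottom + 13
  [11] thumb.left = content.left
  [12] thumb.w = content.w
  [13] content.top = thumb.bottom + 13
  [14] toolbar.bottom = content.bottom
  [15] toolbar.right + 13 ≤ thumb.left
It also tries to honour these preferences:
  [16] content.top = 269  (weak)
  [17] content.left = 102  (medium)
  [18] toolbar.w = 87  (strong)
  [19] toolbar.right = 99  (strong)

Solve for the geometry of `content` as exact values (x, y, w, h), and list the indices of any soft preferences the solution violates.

1. content.x = 102  [thumb.left = content.left]
2. content.w = 258  [thumb.w = content.w]
3. content.y = 286  [content.top = thumb.bottom + 13]
4. content.h = 42  [toolbar.bottom = content.bottom]

content = (x=102, y=286, w=258, h=42)
violated soft preferences: 16, 18, 19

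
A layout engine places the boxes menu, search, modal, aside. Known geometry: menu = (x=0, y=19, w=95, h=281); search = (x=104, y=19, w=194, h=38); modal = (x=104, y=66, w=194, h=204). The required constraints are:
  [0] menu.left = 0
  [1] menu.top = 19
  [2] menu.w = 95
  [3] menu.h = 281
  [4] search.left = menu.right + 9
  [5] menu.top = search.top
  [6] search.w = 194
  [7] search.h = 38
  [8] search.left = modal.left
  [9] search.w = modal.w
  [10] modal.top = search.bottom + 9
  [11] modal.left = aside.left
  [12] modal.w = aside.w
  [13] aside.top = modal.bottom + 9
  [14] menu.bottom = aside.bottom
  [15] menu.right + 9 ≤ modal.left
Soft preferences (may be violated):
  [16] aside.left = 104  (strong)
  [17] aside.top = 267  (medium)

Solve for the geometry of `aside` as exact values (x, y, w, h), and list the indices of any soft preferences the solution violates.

1. aside.x = 104  [modal.left = aside.left]
2. aside.w = 194  [modal.w = aside.w]
3. aside.y = 279  [aside.top = modal.bottom + 9]
4. aside.h = 21  [menu.bottom = aside.bottom]

aside = (x=104, y=279, w=194, h=21)
violated soft preferences: 17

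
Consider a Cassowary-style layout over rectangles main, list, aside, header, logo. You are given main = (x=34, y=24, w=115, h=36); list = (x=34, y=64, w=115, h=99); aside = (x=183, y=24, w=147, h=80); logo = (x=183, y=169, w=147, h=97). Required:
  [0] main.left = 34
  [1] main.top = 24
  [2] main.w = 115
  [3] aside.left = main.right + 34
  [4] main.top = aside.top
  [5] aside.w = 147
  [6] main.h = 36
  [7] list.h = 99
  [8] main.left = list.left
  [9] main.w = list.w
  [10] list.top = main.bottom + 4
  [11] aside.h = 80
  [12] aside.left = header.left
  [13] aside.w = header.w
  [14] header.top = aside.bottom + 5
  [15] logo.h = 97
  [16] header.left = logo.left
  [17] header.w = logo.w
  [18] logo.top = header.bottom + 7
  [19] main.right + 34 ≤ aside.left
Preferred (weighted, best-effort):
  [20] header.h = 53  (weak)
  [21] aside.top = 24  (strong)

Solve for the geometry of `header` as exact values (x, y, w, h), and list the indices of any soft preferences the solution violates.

1. header.x = 183  [aside.left = header.left]
2. header.w = 147  [aside.w = header.w]
3. header.y = 109  [header.top = aside.bottom + 5]
4. header.h = 53  [logo.top = header.bottom + 7]

header = (x=183, y=109, w=147, h=53)
violated soft preferences: none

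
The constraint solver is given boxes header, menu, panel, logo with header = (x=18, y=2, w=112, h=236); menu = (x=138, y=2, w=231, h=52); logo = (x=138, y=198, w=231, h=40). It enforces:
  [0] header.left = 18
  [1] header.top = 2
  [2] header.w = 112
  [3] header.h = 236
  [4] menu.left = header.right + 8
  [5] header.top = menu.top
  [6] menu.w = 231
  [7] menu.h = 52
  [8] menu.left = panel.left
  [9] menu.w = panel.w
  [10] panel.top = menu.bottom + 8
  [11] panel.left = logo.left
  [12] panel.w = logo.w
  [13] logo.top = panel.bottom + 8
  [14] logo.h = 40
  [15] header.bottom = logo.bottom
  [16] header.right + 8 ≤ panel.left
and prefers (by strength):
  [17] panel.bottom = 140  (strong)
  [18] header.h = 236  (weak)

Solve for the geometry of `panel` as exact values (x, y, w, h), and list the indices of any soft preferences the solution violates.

1. panel.x = 138  [menu.left = panel.left]
2. panel.w = 231  [menu.w = panel.w]
3. panel.y = 62  [panel.top = menu.bottom + 8]
4. panel.h = 128  [logo.top = panel.bottom + 8]

panel = (x=138, y=62, w=231, h=128)
violated soft preferences: 17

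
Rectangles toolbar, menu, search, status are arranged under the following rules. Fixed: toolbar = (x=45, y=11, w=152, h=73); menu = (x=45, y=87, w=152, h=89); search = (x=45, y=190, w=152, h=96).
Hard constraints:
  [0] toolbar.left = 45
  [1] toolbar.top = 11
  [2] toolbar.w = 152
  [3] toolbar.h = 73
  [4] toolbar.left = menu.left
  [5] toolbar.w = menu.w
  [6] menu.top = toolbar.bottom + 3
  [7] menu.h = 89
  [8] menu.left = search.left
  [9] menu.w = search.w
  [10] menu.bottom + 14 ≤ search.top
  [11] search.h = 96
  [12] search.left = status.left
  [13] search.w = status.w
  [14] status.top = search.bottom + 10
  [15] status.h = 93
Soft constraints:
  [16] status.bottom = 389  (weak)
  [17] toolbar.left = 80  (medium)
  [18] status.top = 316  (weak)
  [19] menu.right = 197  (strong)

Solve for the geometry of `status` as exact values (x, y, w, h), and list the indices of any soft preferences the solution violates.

1. status.x = 45  [search.left = status.left]
2. status.w = 152  [search.w = status.w]
3. status.y = 296  [status.top = search.bottom + 10]
4. status.h = 93  [status.h = 93]

status = (x=45, y=296, w=152, h=93)
violated soft preferences: 17, 18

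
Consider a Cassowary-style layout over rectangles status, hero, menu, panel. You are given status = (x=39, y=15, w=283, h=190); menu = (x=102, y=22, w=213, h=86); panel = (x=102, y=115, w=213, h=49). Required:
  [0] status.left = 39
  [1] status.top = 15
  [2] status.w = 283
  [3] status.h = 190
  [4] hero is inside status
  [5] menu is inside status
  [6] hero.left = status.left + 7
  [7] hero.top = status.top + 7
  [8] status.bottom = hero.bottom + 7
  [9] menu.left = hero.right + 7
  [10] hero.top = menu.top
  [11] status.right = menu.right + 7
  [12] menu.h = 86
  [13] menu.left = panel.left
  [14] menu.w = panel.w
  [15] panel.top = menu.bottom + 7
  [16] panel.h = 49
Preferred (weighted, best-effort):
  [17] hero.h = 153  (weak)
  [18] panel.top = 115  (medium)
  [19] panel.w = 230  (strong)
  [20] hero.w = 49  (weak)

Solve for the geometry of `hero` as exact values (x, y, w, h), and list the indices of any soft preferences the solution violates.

1. hero.x = 46  [hero.left = status.left + 7]
2. hero.y = 22  [hero.top = status.top + 7]
3. hero.h = 176  [status.bottom = hero.bottom + 7]
4. hero.w = 49  [menu.left = hero.right + 7]

hero = (x=46, y=22, w=49, h=176)
violated soft preferences: 17, 19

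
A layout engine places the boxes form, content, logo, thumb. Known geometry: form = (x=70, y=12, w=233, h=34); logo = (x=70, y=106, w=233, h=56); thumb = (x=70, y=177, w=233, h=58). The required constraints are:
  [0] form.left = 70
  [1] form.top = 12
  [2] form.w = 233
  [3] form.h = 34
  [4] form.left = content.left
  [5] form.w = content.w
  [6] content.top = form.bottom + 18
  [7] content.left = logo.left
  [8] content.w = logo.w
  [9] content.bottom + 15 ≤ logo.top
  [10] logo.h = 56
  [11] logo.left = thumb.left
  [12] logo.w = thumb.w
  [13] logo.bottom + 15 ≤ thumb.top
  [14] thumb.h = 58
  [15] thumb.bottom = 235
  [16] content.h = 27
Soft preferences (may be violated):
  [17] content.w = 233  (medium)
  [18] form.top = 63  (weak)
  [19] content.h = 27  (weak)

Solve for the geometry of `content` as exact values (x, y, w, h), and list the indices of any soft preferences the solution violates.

content = (x=70, y=64, w=233, h=27)
violated soft preferences: 18

1. content.x = 70  [form.left = content.left]
2. content.w = 233  [form.w = content.w]
3. content.y = 64  [content.top = form.bottom + 18]
4. content.h = 27  [content.h = 27]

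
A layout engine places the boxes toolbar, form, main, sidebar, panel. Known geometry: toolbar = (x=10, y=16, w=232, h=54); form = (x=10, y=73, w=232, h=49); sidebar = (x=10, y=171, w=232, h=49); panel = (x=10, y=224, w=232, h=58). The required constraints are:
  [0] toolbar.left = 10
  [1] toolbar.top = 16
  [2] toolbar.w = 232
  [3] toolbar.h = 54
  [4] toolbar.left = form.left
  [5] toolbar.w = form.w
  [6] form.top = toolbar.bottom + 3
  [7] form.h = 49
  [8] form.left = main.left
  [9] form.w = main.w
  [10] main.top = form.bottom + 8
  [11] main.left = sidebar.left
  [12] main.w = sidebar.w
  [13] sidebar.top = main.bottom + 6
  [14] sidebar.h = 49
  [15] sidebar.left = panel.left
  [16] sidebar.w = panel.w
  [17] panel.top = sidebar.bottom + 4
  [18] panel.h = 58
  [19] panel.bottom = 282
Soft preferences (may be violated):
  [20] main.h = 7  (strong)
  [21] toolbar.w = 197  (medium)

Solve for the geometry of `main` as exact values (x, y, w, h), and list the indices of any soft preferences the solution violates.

1. main.x = 10  [form.left = main.left]
2. main.w = 232  [form.w = main.w]
3. main.y = 130  [main.top = form.bottom + 8]
4. main.h = 35  [sidebar.top = main.bottom + 6]

main = (x=10, y=130, w=232, h=35)
violated soft preferences: 20, 21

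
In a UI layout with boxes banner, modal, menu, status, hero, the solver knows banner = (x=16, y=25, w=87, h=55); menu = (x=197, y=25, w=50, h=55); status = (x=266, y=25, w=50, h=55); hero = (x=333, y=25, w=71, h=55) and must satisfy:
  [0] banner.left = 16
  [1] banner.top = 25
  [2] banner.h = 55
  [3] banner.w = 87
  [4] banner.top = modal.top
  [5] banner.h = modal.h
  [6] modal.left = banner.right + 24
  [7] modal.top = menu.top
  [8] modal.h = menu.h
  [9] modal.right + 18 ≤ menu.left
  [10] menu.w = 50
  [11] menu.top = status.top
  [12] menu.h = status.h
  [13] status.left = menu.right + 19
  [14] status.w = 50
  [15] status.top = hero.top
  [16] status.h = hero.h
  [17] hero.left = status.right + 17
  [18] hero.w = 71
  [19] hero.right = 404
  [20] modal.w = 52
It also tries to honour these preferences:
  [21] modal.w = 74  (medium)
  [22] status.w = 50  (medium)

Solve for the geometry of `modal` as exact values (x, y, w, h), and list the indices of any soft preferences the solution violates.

modal = (x=127, y=25, w=52, h=55)
violated soft preferences: 21

1. modal.y = 25  [banner.top = modal.top]
2. modal.h = 55  [banner.h = modal.h]
3. modal.x = 127  [modal.left = banner.right + 24]
4. modal.w = 52  [modal.w = 52]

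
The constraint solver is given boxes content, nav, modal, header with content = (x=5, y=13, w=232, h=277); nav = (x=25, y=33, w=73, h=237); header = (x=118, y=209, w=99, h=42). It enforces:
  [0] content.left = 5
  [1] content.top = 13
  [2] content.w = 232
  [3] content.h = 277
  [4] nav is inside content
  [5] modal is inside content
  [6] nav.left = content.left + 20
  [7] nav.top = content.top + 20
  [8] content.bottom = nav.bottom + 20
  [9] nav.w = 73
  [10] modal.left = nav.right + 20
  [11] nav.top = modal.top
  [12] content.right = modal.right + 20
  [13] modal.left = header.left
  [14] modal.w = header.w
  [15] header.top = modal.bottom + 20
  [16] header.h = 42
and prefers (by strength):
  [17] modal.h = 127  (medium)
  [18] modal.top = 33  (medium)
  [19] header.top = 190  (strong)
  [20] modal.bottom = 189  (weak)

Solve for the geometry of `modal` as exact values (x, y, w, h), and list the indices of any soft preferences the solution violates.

1. modal.x = 118  [modal.left = nav.right + 20]
2. modal.y = 33  [nav.top = modal.top]
3. modal.w = 99  [content.right = modal.right + 20]
4. modal.h = 156  [header.top = modal.bottom + 20]

modal = (x=118, y=33, w=99, h=156)
violated soft preferences: 17, 19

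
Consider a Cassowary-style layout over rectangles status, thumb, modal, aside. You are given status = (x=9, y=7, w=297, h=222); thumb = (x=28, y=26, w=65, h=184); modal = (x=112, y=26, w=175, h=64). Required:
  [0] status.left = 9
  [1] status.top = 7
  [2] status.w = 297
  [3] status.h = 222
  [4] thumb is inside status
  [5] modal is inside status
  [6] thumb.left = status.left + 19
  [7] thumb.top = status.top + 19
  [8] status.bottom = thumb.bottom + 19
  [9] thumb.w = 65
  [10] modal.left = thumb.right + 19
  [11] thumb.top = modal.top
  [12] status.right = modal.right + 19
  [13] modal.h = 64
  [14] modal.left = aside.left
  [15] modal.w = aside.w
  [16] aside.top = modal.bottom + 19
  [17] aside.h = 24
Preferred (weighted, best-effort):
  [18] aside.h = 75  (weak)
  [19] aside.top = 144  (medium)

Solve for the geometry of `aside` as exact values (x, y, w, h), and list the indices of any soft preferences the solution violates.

aside = (x=112, y=109, w=175, h=24)
violated soft preferences: 18, 19

1. aside.x = 112  [modal.left = aside.left]
2. aside.w = 175  [modal.w = aside.w]
3. aside.y = 109  [aside.top = modal.bottom + 19]
4. aside.h = 24  [aside.h = 24]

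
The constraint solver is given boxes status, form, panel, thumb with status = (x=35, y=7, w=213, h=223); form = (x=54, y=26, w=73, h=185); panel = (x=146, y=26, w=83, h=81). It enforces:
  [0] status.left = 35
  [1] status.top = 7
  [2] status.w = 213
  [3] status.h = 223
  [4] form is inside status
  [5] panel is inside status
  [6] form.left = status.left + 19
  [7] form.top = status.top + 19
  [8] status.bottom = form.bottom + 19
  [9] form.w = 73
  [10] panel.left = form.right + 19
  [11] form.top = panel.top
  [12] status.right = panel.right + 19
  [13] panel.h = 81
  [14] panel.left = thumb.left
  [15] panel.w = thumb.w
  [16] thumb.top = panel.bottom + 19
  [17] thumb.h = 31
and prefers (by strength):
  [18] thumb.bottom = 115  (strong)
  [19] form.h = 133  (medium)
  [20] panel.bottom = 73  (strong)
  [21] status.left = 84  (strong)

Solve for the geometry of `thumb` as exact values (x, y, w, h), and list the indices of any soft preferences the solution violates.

1. thumb.x = 146  [panel.left = thumb.left]
2. thumb.w = 83  [panel.w = thumb.w]
3. thumb.y = 126  [thumb.top = panel.bottom + 19]
4. thumb.h = 31  [thumb.h = 31]

thumb = (x=146, y=126, w=83, h=31)
violated soft preferences: 18, 19, 20, 21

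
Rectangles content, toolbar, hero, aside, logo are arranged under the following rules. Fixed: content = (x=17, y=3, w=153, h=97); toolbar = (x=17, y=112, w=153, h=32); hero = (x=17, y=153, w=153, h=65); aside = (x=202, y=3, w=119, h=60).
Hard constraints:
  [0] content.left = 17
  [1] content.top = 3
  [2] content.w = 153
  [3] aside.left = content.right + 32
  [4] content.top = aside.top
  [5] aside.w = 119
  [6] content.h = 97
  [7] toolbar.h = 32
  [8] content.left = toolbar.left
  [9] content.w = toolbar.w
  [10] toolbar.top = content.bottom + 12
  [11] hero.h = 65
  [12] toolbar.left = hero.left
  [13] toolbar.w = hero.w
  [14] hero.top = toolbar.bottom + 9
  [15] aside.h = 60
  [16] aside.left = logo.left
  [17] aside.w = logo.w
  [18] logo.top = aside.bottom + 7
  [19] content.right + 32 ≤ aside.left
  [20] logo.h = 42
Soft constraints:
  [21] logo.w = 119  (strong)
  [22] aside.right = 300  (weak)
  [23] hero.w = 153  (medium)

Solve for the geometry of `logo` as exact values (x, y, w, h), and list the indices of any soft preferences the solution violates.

logo = (x=202, y=70, w=119, h=42)
violated soft preferences: 22

1. logo.x = 202  [aside.left = logo.left]
2. logo.w = 119  [aside.w = logo.w]
3. logo.y = 70  [logo.top = aside.bottom + 7]
4. logo.h = 42  [logo.h = 42]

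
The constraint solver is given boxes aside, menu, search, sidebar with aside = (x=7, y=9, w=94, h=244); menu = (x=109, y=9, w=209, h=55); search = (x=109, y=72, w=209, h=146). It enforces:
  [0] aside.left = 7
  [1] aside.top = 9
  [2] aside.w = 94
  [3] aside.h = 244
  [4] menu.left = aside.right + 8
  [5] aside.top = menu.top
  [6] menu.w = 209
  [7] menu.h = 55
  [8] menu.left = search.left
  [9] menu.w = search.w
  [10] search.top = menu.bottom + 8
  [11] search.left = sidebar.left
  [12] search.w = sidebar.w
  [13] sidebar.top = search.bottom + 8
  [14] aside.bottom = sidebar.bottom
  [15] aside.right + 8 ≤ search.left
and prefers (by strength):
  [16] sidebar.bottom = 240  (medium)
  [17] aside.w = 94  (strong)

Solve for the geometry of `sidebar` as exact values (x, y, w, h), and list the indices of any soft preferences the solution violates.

sidebar = (x=109, y=226, w=209, h=27)
violated soft preferences: 16

1. sidebar.x = 109  [search.left = sidebar.left]
2. sidebar.w = 209  [search.w = sidebar.w]
3. sidebar.y = 226  [sidebar.top = search.bottom + 8]
4. sidebar.h = 27  [aside.bottom = sidebar.bottom]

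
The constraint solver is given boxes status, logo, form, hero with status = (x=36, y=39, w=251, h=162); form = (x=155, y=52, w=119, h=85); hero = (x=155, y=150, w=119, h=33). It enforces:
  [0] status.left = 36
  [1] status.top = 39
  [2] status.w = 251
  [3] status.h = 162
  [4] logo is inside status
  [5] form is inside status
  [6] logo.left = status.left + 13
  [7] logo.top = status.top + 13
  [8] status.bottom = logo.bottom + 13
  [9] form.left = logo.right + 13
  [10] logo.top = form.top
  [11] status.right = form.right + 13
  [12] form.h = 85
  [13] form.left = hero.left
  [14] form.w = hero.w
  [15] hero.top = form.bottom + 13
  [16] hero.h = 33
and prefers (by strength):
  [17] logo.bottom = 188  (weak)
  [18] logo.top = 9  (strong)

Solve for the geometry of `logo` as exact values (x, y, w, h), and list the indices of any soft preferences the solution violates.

logo = (x=49, y=52, w=93, h=136)
violated soft preferences: 18

1. logo.x = 49  [logo.left = status.left + 13]
2. logo.y = 52  [logo.top = status.top + 13]
3. logo.h = 136  [status.bottom = logo.bottom + 13]
4. logo.w = 93  [form.left = logo.right + 13]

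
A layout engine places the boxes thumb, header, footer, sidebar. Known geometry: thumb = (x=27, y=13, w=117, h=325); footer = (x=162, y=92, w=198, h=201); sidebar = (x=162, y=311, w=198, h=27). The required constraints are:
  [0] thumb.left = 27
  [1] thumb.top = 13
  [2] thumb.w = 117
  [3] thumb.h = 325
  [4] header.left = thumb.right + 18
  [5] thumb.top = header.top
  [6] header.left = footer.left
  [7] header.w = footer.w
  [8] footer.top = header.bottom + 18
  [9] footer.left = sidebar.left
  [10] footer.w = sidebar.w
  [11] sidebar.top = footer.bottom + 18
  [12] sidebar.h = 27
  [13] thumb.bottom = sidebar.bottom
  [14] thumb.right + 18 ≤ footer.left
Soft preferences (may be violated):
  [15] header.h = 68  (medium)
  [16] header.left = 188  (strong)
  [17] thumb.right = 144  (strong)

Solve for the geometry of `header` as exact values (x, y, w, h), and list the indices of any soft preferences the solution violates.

1. header.x = 162  [header.left = thumb.right + 18]
2. header.y = 13  [thumb.top = header.top]
3. header.w = 198  [header.w = footer.w]
4. header.h = 61  [footer.top = header.bottom + 18]

header = (x=162, y=13, w=198, h=61)
violated soft preferences: 15, 16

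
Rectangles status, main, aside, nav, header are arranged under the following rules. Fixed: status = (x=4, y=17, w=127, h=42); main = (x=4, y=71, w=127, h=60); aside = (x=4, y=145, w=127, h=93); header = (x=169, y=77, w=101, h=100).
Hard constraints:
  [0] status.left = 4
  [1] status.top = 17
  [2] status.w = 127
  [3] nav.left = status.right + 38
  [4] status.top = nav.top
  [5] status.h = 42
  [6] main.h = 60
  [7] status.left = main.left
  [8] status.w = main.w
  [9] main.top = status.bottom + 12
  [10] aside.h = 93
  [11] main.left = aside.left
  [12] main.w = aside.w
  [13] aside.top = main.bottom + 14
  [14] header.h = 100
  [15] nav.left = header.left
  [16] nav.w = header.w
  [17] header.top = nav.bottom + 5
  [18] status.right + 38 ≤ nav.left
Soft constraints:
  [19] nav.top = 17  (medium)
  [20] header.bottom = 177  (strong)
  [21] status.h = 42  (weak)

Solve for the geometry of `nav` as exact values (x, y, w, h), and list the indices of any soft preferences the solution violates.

nav = (x=169, y=17, w=101, h=55)
violated soft preferences: none

1. nav.x = 169  [nav.left = status.right + 38]
2. nav.y = 17  [status.top = nav.top]
3. nav.w = 101  [nav.w = header.w]
4. nav.h = 55  [header.top = nav.bottom + 5]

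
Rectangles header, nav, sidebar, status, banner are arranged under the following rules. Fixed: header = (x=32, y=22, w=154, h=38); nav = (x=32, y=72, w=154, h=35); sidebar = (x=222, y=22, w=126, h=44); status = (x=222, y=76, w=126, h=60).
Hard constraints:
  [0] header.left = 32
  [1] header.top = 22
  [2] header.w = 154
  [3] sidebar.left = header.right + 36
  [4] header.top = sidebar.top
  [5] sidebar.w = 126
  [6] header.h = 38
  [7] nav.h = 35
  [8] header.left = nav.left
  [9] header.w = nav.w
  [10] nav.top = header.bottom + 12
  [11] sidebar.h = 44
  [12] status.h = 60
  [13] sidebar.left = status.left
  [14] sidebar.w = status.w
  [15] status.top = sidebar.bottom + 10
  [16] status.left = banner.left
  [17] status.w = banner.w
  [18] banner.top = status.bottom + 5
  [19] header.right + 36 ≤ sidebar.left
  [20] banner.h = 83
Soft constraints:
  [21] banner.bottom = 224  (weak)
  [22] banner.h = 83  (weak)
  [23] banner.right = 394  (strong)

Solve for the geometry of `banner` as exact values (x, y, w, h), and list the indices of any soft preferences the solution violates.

banner = (x=222, y=141, w=126, h=83)
violated soft preferences: 23

1. banner.x = 222  [status.left = banner.left]
2. banner.w = 126  [status.w = banner.w]
3. banner.y = 141  [banner.top = status.bottom + 5]
4. banner.h = 83  [banner.h = 83]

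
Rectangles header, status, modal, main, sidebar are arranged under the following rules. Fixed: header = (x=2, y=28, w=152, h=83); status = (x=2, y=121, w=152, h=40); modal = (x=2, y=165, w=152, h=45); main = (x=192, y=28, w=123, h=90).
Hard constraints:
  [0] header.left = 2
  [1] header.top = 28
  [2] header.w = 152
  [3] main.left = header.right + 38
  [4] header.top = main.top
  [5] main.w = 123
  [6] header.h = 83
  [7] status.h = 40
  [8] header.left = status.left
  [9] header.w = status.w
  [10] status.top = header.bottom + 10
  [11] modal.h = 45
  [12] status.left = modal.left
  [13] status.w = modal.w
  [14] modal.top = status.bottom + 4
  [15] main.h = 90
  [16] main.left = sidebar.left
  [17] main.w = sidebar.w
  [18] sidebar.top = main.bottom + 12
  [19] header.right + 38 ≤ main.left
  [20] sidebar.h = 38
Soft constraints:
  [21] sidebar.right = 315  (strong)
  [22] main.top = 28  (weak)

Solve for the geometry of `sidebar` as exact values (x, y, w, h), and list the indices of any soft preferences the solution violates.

1. sidebar.x = 192  [main.left = sidebar.left]
2. sidebar.w = 123  [main.w = sidebar.w]
3. sidebar.y = 130  [sidebar.top = main.bottom + 12]
4. sidebar.h = 38  [sidebar.h = 38]

sidebar = (x=192, y=130, w=123, h=38)
violated soft preferences: none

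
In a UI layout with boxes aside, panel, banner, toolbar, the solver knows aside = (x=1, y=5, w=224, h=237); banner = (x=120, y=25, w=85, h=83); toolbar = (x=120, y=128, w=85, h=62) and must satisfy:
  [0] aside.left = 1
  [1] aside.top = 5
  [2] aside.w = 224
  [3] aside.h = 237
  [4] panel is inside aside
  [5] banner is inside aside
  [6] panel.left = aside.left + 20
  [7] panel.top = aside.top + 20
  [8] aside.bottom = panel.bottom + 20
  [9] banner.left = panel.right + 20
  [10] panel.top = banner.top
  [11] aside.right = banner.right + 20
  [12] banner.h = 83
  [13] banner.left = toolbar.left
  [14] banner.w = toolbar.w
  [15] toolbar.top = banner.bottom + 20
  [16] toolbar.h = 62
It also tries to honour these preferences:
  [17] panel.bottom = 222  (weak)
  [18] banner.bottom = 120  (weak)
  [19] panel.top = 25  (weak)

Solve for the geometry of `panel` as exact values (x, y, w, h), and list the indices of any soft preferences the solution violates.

panel = (x=21, y=25, w=79, h=197)
violated soft preferences: 18

1. panel.x = 21  [panel.left = aside.left + 20]
2. panel.y = 25  [panel.top = aside.top + 20]
3. panel.h = 197  [aside.bottom = panel.bottom + 20]
4. panel.w = 79  [banner.left = panel.right + 20]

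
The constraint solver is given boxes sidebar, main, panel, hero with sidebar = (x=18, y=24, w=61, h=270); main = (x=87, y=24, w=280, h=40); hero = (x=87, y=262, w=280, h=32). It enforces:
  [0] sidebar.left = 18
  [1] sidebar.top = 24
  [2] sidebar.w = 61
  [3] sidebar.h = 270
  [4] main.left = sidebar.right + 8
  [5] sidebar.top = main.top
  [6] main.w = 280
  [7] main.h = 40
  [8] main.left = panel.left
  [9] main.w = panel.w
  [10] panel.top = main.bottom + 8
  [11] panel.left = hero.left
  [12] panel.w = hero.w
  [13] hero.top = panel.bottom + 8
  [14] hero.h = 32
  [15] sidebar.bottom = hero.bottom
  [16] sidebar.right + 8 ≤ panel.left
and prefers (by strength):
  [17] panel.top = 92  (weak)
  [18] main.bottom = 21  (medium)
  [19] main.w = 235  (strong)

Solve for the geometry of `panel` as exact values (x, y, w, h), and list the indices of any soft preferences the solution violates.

1. panel.x = 87  [main.left = panel.left]
2. panel.w = 280  [main.w = panel.w]
3. panel.y = 72  [panel.top = main.bottom + 8]
4. panel.h = 182  [hero.top = panel.bottom + 8]

panel = (x=87, y=72, w=280, h=182)
violated soft preferences: 17, 18, 19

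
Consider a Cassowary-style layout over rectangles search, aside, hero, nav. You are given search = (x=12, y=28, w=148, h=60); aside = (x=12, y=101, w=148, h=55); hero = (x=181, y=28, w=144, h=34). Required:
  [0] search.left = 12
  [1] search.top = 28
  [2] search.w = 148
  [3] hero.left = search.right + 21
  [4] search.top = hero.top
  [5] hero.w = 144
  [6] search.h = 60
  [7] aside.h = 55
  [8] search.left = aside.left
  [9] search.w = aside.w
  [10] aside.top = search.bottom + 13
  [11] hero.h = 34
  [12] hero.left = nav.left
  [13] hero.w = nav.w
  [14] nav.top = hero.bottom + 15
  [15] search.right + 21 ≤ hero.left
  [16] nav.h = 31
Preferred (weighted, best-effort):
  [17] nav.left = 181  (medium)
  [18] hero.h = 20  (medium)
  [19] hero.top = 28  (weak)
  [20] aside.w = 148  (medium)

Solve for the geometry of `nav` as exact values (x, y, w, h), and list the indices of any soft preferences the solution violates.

1. nav.x = 181  [hero.left = nav.left]
2. nav.w = 144  [hero.w = nav.w]
3. nav.y = 77  [nav.top = hero.bottom + 15]
4. nav.h = 31  [nav.h = 31]

nav = (x=181, y=77, w=144, h=31)
violated soft preferences: 18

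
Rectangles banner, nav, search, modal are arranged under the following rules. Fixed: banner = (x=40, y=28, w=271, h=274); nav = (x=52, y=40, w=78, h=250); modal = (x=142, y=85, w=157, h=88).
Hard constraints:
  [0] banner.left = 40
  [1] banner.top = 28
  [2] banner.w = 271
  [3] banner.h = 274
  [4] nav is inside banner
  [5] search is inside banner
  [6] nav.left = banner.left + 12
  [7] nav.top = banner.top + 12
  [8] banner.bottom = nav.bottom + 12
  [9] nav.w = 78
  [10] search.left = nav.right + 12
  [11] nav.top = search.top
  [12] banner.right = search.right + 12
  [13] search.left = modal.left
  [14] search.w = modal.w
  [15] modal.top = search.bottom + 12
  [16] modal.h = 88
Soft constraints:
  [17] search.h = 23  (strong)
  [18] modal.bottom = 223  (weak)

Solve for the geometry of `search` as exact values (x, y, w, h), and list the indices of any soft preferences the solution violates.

1. search.x = 142  [search.left = nav.right + 12]
2. search.y = 40  [nav.top = search.top]
3. search.w = 157  [banner.right = search.right + 12]
4. search.h = 33  [modal.top = search.bottom + 12]

search = (x=142, y=40, w=157, h=33)
violated soft preferences: 17, 18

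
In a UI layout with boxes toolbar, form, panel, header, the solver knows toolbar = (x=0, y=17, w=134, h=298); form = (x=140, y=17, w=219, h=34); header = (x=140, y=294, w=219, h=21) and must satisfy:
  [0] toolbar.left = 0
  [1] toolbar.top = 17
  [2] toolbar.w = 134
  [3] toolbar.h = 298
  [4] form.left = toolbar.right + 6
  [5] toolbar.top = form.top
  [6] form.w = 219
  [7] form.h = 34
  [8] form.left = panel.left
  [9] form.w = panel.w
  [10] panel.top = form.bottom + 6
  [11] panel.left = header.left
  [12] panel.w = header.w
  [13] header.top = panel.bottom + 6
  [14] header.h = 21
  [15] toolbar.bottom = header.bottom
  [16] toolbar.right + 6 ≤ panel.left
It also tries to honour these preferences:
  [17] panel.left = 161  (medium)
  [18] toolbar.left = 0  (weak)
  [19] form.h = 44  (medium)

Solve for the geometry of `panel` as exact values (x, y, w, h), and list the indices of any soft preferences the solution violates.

1. panel.x = 140  [form.left = panel.left]
2. panel.w = 219  [form.w = panel.w]
3. panel.y = 57  [panel.top = form.bottom + 6]
4. panel.h = 231  [header.top = panel.bottom + 6]

panel = (x=140, y=57, w=219, h=231)
violated soft preferences: 17, 19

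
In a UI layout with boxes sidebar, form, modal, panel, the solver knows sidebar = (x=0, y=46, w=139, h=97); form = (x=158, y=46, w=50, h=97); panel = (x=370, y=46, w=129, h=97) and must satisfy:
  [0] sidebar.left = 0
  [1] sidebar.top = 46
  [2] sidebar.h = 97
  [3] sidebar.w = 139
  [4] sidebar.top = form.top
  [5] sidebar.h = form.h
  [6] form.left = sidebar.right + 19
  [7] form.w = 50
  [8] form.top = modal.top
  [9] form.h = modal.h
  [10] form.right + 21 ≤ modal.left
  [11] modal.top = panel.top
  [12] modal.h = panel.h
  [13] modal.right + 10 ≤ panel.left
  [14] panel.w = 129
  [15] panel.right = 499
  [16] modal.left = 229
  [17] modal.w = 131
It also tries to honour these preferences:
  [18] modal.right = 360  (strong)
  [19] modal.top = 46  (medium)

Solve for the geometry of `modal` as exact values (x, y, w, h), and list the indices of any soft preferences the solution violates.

1. modal.y = 46  [form.top = modal.top]
2. modal.h = 97  [form.h = modal.h]
3. modal.x = 229  [modal.left = 229]
4. modal.w = 131  [modal.w = 131]

modal = (x=229, y=46, w=131, h=97)
violated soft preferences: none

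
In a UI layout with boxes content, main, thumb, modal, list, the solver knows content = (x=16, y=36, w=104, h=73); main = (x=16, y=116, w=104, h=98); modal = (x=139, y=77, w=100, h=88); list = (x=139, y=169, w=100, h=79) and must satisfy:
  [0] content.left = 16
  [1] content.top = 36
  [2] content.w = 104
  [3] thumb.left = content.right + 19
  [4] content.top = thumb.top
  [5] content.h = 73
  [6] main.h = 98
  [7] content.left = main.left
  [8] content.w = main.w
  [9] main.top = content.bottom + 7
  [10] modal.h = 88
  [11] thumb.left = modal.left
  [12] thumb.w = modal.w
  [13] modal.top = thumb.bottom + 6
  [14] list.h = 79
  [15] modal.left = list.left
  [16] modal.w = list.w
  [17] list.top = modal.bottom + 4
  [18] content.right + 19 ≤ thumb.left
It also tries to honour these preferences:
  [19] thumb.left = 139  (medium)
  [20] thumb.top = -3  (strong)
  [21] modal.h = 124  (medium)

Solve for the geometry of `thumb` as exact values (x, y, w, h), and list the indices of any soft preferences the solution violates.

1. thumb.x = 139  [thumb.left = content.right + 19]
2. thumb.y = 36  [content.top = thumb.top]
3. thumb.w = 100  [thumb.w = modal.w]
4. thumb.h = 35  [modal.top = thumb.bottom + 6]

thumb = (x=139, y=36, w=100, h=35)
violated soft preferences: 20, 21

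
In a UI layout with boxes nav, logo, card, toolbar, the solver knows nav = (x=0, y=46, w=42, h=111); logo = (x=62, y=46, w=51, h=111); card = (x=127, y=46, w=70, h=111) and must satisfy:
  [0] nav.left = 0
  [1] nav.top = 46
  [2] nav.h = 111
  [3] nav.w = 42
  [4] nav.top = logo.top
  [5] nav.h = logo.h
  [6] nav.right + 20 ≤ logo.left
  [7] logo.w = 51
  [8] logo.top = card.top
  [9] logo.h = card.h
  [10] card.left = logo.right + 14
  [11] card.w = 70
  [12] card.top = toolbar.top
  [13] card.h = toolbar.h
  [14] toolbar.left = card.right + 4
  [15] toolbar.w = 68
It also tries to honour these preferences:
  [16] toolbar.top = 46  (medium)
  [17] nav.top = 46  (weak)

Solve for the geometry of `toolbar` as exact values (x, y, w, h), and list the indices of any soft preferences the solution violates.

1. toolbar.y = 46  [card.top = toolbar.top]
2. toolbar.h = 111  [card.h = toolbar.h]
3. toolbar.x = 201  [toolbar.left = card.right + 4]
4. toolbar.w = 68  [toolbar.w = 68]

toolbar = (x=201, y=46, w=68, h=111)
violated soft preferences: none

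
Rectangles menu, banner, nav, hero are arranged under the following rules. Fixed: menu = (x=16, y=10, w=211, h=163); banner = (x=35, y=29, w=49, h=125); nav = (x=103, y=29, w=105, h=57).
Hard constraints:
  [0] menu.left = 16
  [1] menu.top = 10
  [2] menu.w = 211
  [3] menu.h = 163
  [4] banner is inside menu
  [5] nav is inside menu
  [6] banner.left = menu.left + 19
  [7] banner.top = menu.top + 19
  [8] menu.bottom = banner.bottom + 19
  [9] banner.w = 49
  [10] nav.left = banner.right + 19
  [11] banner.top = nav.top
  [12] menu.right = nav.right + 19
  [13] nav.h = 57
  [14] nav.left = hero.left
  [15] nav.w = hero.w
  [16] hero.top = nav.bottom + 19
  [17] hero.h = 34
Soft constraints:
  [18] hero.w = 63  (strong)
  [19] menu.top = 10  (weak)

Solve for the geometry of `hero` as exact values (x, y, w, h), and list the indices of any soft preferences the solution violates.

hero = (x=103, y=105, w=105, h=34)
violated soft preferences: 18

1. hero.x = 103  [nav.left = hero.left]
2. hero.w = 105  [nav.w = hero.w]
3. hero.y = 105  [hero.top = nav.bottom + 19]
4. hero.h = 34  [hero.h = 34]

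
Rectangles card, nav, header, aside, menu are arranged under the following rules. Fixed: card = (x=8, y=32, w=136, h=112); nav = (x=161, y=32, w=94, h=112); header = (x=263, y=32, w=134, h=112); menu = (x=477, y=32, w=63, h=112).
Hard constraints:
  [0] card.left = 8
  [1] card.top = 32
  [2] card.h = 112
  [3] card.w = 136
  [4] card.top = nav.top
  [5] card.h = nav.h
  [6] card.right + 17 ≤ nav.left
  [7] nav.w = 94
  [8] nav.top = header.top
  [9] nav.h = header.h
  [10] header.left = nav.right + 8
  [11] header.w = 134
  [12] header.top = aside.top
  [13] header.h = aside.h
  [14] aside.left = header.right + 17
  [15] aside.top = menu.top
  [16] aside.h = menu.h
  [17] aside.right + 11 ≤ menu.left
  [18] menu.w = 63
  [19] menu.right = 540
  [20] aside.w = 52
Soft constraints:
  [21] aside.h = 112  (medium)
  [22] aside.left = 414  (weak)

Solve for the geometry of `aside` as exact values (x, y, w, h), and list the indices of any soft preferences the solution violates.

aside = (x=414, y=32, w=52, h=112)
violated soft preferences: none

1. aside.y = 32  [header.top = aside.top]
2. aside.h = 112  [header.h = aside.h]
3. aside.x = 414  [aside.left = header.right + 17]
4. aside.w = 52  [aside.w = 52]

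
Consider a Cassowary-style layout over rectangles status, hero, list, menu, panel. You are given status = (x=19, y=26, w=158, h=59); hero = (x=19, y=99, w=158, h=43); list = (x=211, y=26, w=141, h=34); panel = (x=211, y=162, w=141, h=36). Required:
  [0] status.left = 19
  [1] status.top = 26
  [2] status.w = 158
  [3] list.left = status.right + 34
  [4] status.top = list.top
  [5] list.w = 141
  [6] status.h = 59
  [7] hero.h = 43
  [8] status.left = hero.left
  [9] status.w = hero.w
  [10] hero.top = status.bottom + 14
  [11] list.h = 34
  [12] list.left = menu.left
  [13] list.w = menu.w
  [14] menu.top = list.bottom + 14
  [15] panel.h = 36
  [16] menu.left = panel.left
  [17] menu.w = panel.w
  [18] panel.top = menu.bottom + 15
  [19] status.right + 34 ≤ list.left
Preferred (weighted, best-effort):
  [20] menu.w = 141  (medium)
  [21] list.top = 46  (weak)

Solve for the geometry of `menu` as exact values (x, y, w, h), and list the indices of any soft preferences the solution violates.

menu = (x=211, y=74, w=141, h=73)
violated soft preferences: 21

1. menu.x = 211  [list.left = menu.left]
2. menu.w = 141  [list.w = menu.w]
3. menu.y = 74  [menu.top = list.bottom + 14]
4. menu.h = 73  [panel.top = menu.bottom + 15]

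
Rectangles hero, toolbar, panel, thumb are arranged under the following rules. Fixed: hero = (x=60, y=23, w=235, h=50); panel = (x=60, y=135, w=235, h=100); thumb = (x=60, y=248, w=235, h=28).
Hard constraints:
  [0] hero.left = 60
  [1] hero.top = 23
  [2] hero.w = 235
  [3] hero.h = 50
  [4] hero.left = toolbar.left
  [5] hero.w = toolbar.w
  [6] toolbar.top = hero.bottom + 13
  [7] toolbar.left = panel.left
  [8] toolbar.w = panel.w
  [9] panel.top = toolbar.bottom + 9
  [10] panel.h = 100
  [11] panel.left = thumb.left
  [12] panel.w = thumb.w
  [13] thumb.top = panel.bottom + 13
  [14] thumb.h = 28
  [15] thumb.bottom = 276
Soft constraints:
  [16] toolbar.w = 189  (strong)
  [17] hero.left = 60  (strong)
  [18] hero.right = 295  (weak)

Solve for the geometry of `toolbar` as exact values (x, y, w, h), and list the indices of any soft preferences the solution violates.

1. toolbar.x = 60  [hero.left = toolbar.left]
2. toolbar.w = 235  [hero.w = toolbar.w]
3. toolbar.y = 86  [toolbar.top = hero.bottom + 13]
4. toolbar.h = 40  [panel.top = toolbar.bottom + 9]

toolbar = (x=60, y=86, w=235, h=40)
violated soft preferences: 16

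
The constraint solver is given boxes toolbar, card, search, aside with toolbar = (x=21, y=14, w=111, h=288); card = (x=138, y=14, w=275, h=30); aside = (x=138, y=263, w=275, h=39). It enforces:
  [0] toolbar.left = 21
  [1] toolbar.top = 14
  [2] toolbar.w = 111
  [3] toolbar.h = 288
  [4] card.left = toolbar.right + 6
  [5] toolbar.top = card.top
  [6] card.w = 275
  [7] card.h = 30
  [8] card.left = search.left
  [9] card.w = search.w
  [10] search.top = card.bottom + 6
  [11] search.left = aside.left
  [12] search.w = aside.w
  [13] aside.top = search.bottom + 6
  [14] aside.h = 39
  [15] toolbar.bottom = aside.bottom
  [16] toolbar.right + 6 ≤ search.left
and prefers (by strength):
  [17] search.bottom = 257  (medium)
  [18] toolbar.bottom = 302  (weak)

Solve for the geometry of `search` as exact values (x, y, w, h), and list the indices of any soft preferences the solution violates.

1. search.x = 138  [card.left = search.left]
2. search.w = 275  [card.w = search.w]
3. search.y = 50  [search.top = card.bottom + 6]
4. search.h = 207  [aside.top = search.bottom + 6]

search = (x=138, y=50, w=275, h=207)
violated soft preferences: none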